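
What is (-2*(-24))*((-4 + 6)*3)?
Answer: 288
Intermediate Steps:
(-2*(-24))*((-4 + 6)*3) = 48*(2*3) = 48*6 = 288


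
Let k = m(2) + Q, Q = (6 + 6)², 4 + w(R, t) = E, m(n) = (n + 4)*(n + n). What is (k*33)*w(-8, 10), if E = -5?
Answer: -49896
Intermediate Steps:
m(n) = 2*n*(4 + n) (m(n) = (4 + n)*(2*n) = 2*n*(4 + n))
w(R, t) = -9 (w(R, t) = -4 - 5 = -9)
Q = 144 (Q = 12² = 144)
k = 168 (k = 2*2*(4 + 2) + 144 = 2*2*6 + 144 = 24 + 144 = 168)
(k*33)*w(-8, 10) = (168*33)*(-9) = 5544*(-9) = -49896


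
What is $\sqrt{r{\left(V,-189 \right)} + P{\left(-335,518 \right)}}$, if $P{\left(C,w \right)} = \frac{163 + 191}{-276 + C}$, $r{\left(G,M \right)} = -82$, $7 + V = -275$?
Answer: $\frac{2 i \sqrt{7707154}}{611} \approx 9.0873 i$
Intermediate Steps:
$V = -282$ ($V = -7 - 275 = -282$)
$P{\left(C,w \right)} = \frac{354}{-276 + C}$
$\sqrt{r{\left(V,-189 \right)} + P{\left(-335,518 \right)}} = \sqrt{-82 + \frac{354}{-276 - 335}} = \sqrt{-82 + \frac{354}{-611}} = \sqrt{-82 + 354 \left(- \frac{1}{611}\right)} = \sqrt{-82 - \frac{354}{611}} = \sqrt{- \frac{50456}{611}} = \frac{2 i \sqrt{7707154}}{611}$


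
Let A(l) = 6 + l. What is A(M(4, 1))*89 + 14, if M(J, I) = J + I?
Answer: 993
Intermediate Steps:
M(J, I) = I + J
A(M(4, 1))*89 + 14 = (6 + (1 + 4))*89 + 14 = (6 + 5)*89 + 14 = 11*89 + 14 = 979 + 14 = 993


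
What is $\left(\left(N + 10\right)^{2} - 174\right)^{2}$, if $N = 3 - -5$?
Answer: $22500$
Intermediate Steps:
$N = 8$ ($N = 3 + 5 = 8$)
$\left(\left(N + 10\right)^{2} - 174\right)^{2} = \left(\left(8 + 10\right)^{2} - 174\right)^{2} = \left(18^{2} - 174\right)^{2} = \left(324 - 174\right)^{2} = 150^{2} = 22500$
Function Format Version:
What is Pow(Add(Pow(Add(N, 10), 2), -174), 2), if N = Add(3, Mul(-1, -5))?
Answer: 22500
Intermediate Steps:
N = 8 (N = Add(3, 5) = 8)
Pow(Add(Pow(Add(N, 10), 2), -174), 2) = Pow(Add(Pow(Add(8, 10), 2), -174), 2) = Pow(Add(Pow(18, 2), -174), 2) = Pow(Add(324, -174), 2) = Pow(150, 2) = 22500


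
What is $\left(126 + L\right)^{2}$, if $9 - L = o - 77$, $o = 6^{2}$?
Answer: $30976$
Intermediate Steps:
$o = 36$
$L = 50$ ($L = 9 - \left(36 - 77\right) = 9 - -41 = 9 + 41 = 50$)
$\left(126 + L\right)^{2} = \left(126 + 50\right)^{2} = 176^{2} = 30976$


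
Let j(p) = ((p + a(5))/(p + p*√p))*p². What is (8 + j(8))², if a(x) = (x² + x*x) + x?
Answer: 45568 - 18432*√2 ≈ 19501.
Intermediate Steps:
a(x) = x + 2*x² (a(x) = (x² + x²) + x = 2*x² + x = x + 2*x²)
j(p) = p²*(55 + p)/(p + p^(3/2)) (j(p) = ((p + 5*(1 + 2*5))/(p + p*√p))*p² = ((p + 5*(1 + 10))/(p + p^(3/2)))*p² = ((p + 5*11)/(p + p^(3/2)))*p² = ((p + 55)/(p + p^(3/2)))*p² = ((55 + p)/(p + p^(3/2)))*p² = p²*(55 + p)/(p + p^(3/2)))
(8 + j(8))² = (8 + 8²*(55 + 8)/(8 + 8^(3/2)))² = (8 + 64*63/(8 + 16*√2))² = (8 + 4032/(8 + 16*√2))²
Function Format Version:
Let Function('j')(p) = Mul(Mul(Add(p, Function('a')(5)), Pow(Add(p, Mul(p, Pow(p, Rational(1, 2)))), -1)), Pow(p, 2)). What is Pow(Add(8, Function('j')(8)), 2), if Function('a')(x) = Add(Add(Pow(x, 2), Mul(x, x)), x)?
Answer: Add(45568, Mul(-18432, Pow(2, Rational(1, 2)))) ≈ 19501.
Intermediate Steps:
Function('a')(x) = Add(x, Mul(2, Pow(x, 2))) (Function('a')(x) = Add(Add(Pow(x, 2), Pow(x, 2)), x) = Add(Mul(2, Pow(x, 2)), x) = Add(x, Mul(2, Pow(x, 2))))
Function('j')(p) = Mul(Pow(p, 2), Pow(Add(p, Pow(p, Rational(3, 2))), -1), Add(55, p)) (Function('j')(p) = Mul(Mul(Add(p, Mul(5, Add(1, Mul(2, 5)))), Pow(Add(p, Mul(p, Pow(p, Rational(1, 2)))), -1)), Pow(p, 2)) = Mul(Mul(Add(p, Mul(5, Add(1, 10))), Pow(Add(p, Pow(p, Rational(3, 2))), -1)), Pow(p, 2)) = Mul(Mul(Add(p, Mul(5, 11)), Pow(Add(p, Pow(p, Rational(3, 2))), -1)), Pow(p, 2)) = Mul(Mul(Add(p, 55), Pow(Add(p, Pow(p, Rational(3, 2))), -1)), Pow(p, 2)) = Mul(Mul(Add(55, p), Pow(Add(p, Pow(p, Rational(3, 2))), -1)), Pow(p, 2)) = Mul(Mul(Pow(Add(p, Pow(p, Rational(3, 2))), -1), Add(55, p)), Pow(p, 2)) = Mul(Pow(p, 2), Pow(Add(p, Pow(p, Rational(3, 2))), -1), Add(55, p)))
Pow(Add(8, Function('j')(8)), 2) = Pow(Add(8, Mul(Pow(8, 2), Pow(Add(8, Pow(8, Rational(3, 2))), -1), Add(55, 8))), 2) = Pow(Add(8, Mul(64, Pow(Add(8, Mul(16, Pow(2, Rational(1, 2)))), -1), 63)), 2) = Pow(Add(8, Mul(4032, Pow(Add(8, Mul(16, Pow(2, Rational(1, 2)))), -1))), 2)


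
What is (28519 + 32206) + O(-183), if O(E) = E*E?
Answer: 94214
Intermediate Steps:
O(E) = E²
(28519 + 32206) + O(-183) = (28519 + 32206) + (-183)² = 60725 + 33489 = 94214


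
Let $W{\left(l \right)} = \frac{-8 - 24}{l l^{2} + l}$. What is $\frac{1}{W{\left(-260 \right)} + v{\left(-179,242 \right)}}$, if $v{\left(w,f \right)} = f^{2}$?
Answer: $\frac{4394065}{257334022668} \approx 1.7075 \cdot 10^{-5}$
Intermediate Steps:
$W{\left(l \right)} = - \frac{32}{l + l^{3}}$ ($W{\left(l \right)} = - \frac{32}{l^{3} + l} = - \frac{32}{l + l^{3}}$)
$\frac{1}{W{\left(-260 \right)} + v{\left(-179,242 \right)}} = \frac{1}{- \frac{32}{-260 + \left(-260\right)^{3}} + 242^{2}} = \frac{1}{- \frac{32}{-260 - 17576000} + 58564} = \frac{1}{- \frac{32}{-17576260} + 58564} = \frac{1}{\left(-32\right) \left(- \frac{1}{17576260}\right) + 58564} = \frac{1}{\frac{8}{4394065} + 58564} = \frac{1}{\frac{257334022668}{4394065}} = \frac{4394065}{257334022668}$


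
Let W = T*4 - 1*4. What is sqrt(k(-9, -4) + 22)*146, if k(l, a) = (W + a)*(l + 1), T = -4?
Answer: 146*sqrt(214) ≈ 2135.8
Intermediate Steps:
W = -20 (W = -4*4 - 1*4 = -16 - 4 = -20)
k(l, a) = (1 + l)*(-20 + a) (k(l, a) = (-20 + a)*(l + 1) = (-20 + a)*(1 + l) = (1 + l)*(-20 + a))
sqrt(k(-9, -4) + 22)*146 = sqrt((-20 - 4 - 20*(-9) - 4*(-9)) + 22)*146 = sqrt((-20 - 4 + 180 + 36) + 22)*146 = sqrt(192 + 22)*146 = sqrt(214)*146 = 146*sqrt(214)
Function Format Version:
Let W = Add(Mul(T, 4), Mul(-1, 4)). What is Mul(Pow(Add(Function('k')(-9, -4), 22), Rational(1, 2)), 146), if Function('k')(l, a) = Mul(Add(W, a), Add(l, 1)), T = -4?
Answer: Mul(146, Pow(214, Rational(1, 2))) ≈ 2135.8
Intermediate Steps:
W = -20 (W = Add(Mul(-4, 4), Mul(-1, 4)) = Add(-16, -4) = -20)
Function('k')(l, a) = Mul(Add(1, l), Add(-20, a)) (Function('k')(l, a) = Mul(Add(-20, a), Add(l, 1)) = Mul(Add(-20, a), Add(1, l)) = Mul(Add(1, l), Add(-20, a)))
Mul(Pow(Add(Function('k')(-9, -4), 22), Rational(1, 2)), 146) = Mul(Pow(Add(Add(-20, -4, Mul(-20, -9), Mul(-4, -9)), 22), Rational(1, 2)), 146) = Mul(Pow(Add(Add(-20, -4, 180, 36), 22), Rational(1, 2)), 146) = Mul(Pow(Add(192, 22), Rational(1, 2)), 146) = Mul(Pow(214, Rational(1, 2)), 146) = Mul(146, Pow(214, Rational(1, 2)))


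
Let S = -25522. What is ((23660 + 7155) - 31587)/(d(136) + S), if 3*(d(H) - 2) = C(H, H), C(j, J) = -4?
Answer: 579/19141 ≈ 0.030249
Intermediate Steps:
d(H) = 2/3 (d(H) = 2 + (1/3)*(-4) = 2 - 4/3 = 2/3)
((23660 + 7155) - 31587)/(d(136) + S) = ((23660 + 7155) - 31587)/(2/3 - 25522) = (30815 - 31587)/(-76564/3) = -772*(-3/76564) = 579/19141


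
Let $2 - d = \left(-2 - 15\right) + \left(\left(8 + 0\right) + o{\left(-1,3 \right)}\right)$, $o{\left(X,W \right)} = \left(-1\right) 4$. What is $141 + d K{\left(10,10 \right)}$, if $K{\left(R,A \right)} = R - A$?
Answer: $141$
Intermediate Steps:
$o{\left(X,W \right)} = -4$
$d = 15$ ($d = 2 - \left(\left(-2 - 15\right) + \left(\left(8 + 0\right) - 4\right)\right) = 2 - \left(-17 + \left(8 - 4\right)\right) = 2 - \left(-17 + 4\right) = 2 - -13 = 2 + 13 = 15$)
$141 + d K{\left(10,10 \right)} = 141 + 15 \left(10 - 10\right) = 141 + 15 \cdot 0 = 141 + 0 = 141$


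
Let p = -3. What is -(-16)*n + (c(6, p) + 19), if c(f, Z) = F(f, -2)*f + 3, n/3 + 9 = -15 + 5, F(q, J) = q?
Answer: -854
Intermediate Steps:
n = -57 (n = -27 + 3*(-15 + 5) = -27 + 3*(-10) = -27 - 30 = -57)
c(f, Z) = 3 + f² (c(f, Z) = f*f + 3 = f² + 3 = 3 + f²)
-(-16)*n + (c(6, p) + 19) = -(-16)*(-57) + ((3 + 6²) + 19) = -16*57 + ((3 + 36) + 19) = -912 + (39 + 19) = -912 + 58 = -854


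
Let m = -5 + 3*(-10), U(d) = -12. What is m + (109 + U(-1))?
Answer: 62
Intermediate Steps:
m = -35 (m = -5 - 30 = -35)
m + (109 + U(-1)) = -35 + (109 - 12) = -35 + 97 = 62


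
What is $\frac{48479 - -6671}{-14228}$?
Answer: $- \frac{27575}{7114} \approx -3.8762$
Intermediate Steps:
$\frac{48479 - -6671}{-14228} = \left(48479 + 6671\right) \left(- \frac{1}{14228}\right) = 55150 \left(- \frac{1}{14228}\right) = - \frac{27575}{7114}$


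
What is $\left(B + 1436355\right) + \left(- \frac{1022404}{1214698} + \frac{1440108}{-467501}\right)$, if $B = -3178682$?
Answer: $- \frac{4538632423496913}{2604919861} \approx -1.7423 \cdot 10^{6}$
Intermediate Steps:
$\left(B + 1436355\right) + \left(- \frac{1022404}{1214698} + \frac{1440108}{-467501}\right) = \left(-3178682 + 1436355\right) + \left(- \frac{1022404}{1214698} + \frac{1440108}{-467501}\right) = -1742327 + \left(\left(-1022404\right) \frac{1}{1214698} + 1440108 \left(- \frac{1}{467501}\right)\right) = -1742327 - \frac{10216840366}{2604919861} = - \frac{4538632423496913}{2604919861}$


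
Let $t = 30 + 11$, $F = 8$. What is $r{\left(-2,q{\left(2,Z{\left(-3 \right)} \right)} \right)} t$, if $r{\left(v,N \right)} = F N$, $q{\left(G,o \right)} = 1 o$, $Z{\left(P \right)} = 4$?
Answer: $1312$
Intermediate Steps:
$q{\left(G,o \right)} = o$
$r{\left(v,N \right)} = 8 N$
$t = 41$
$r{\left(-2,q{\left(2,Z{\left(-3 \right)} \right)} \right)} t = 8 \cdot 4 \cdot 41 = 32 \cdot 41 = 1312$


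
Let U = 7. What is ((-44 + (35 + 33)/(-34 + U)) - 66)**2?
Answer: 9229444/729 ≈ 12660.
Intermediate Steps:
((-44 + (35 + 33)/(-34 + U)) - 66)**2 = ((-44 + (35 + 33)/(-34 + 7)) - 66)**2 = ((-44 + 68/(-27)) - 66)**2 = ((-44 + 68*(-1/27)) - 66)**2 = ((-44 - 68/27) - 66)**2 = (-1256/27 - 66)**2 = (-3038/27)**2 = 9229444/729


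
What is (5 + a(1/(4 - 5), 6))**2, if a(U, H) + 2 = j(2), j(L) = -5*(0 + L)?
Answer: 49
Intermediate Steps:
j(L) = -5*L
a(U, H) = -12 (a(U, H) = -2 - 5*2 = -2 - 10 = -12)
(5 + a(1/(4 - 5), 6))**2 = (5 - 12)**2 = (-7)**2 = 49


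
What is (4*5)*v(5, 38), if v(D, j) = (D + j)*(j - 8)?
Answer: 25800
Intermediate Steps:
v(D, j) = (-8 + j)*(D + j) (v(D, j) = (D + j)*(-8 + j) = (-8 + j)*(D + j))
(4*5)*v(5, 38) = (4*5)*(38² - 8*5 - 8*38 + 5*38) = 20*(1444 - 40 - 304 + 190) = 20*1290 = 25800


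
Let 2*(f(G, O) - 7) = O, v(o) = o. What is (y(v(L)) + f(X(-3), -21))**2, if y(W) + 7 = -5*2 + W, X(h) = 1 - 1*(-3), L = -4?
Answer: 2401/4 ≈ 600.25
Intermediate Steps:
X(h) = 4 (X(h) = 1 + 3 = 4)
f(G, O) = 7 + O/2
y(W) = -17 + W (y(W) = -7 + (-5*2 + W) = -7 + (-10 + W) = -17 + W)
(y(v(L)) + f(X(-3), -21))**2 = ((-17 - 4) + (7 + (1/2)*(-21)))**2 = (-21 + (7 - 21/2))**2 = (-21 - 7/2)**2 = (-49/2)**2 = 2401/4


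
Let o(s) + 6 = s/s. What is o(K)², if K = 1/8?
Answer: 25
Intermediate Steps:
K = ⅛ ≈ 0.12500
o(s) = -5 (o(s) = -6 + s/s = -6 + 1 = -5)
o(K)² = (-5)² = 25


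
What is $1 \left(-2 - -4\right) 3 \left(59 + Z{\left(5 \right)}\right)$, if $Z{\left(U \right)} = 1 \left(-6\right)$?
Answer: $318$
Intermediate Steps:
$Z{\left(U \right)} = -6$
$1 \left(-2 - -4\right) 3 \left(59 + Z{\left(5 \right)}\right) = 1 \left(-2 - -4\right) 3 \left(59 - 6\right) = 1 \left(-2 + 4\right) 3 \cdot 53 = 1 \cdot 2 \cdot 3 \cdot 53 = 2 \cdot 3 \cdot 53 = 6 \cdot 53 = 318$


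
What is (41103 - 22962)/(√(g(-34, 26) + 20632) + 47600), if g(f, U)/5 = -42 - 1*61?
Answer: 863511600/2265739883 - 18141*√20117/2265739883 ≈ 0.37998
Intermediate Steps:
g(f, U) = -515 (g(f, U) = 5*(-42 - 1*61) = 5*(-42 - 61) = 5*(-103) = -515)
(41103 - 22962)/(√(g(-34, 26) + 20632) + 47600) = (41103 - 22962)/(√(-515 + 20632) + 47600) = 18141/(√20117 + 47600) = 18141/(47600 + √20117)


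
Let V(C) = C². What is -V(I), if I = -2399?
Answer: -5755201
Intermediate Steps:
-V(I) = -1*(-2399)² = -1*5755201 = -5755201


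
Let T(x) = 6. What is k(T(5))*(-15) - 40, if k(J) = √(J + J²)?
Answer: -40 - 15*√42 ≈ -137.21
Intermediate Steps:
k(T(5))*(-15) - 40 = √(6*(1 + 6))*(-15) - 40 = √(6*7)*(-15) - 40 = √42*(-15) - 40 = -15*√42 - 40 = -40 - 15*√42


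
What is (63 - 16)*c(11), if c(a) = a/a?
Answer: 47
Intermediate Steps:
c(a) = 1
(63 - 16)*c(11) = (63 - 16)*1 = 47*1 = 47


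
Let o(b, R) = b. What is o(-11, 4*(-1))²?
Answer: 121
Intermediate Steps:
o(-11, 4*(-1))² = (-11)² = 121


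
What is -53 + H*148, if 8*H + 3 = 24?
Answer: 671/2 ≈ 335.50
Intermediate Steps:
H = 21/8 (H = -3/8 + (1/8)*24 = -3/8 + 3 = 21/8 ≈ 2.6250)
-53 + H*148 = -53 + (21/8)*148 = -53 + 777/2 = 671/2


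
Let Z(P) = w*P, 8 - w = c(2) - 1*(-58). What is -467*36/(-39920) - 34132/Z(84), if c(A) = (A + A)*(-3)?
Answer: 6322381/568860 ≈ 11.114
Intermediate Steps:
c(A) = -6*A (c(A) = (2*A)*(-3) = -6*A)
w = -38 (w = 8 - (-6*2 - 1*(-58)) = 8 - (-12 + 58) = 8 - 1*46 = 8 - 46 = -38)
Z(P) = -38*P
-467*36/(-39920) - 34132/Z(84) = -467*36/(-39920) - 34132/((-38*84)) = -16812*(-1/39920) - 34132/(-3192) = 4203/9980 - 34132*(-1/3192) = 4203/9980 + 1219/114 = 6322381/568860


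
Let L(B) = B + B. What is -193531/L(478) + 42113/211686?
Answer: -20463771619/101185908 ≈ -202.24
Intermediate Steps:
L(B) = 2*B
-193531/L(478) + 42113/211686 = -193531/(2*478) + 42113/211686 = -193531/956 + 42113*(1/211686) = -193531*1/956 + 42113/211686 = -193531/956 + 42113/211686 = -20463771619/101185908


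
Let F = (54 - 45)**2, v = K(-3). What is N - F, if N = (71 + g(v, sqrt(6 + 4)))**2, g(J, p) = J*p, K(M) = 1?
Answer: 4970 + 142*sqrt(10) ≈ 5419.0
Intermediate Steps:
v = 1
N = (71 + sqrt(10))**2 (N = (71 + 1*sqrt(6 + 4))**2 = (71 + 1*sqrt(10))**2 = (71 + sqrt(10))**2 ≈ 5500.0)
F = 81 (F = 9**2 = 81)
N - F = (71 + sqrt(10))**2 - 1*81 = (71 + sqrt(10))**2 - 81 = -81 + (71 + sqrt(10))**2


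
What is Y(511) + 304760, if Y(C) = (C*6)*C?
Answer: 1871486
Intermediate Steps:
Y(C) = 6*C² (Y(C) = (6*C)*C = 6*C²)
Y(511) + 304760 = 6*511² + 304760 = 6*261121 + 304760 = 1566726 + 304760 = 1871486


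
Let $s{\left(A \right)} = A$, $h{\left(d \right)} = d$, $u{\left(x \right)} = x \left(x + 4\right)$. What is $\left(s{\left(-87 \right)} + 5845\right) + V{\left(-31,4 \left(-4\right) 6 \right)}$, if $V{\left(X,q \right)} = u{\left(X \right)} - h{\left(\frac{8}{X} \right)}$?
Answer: $\frac{204453}{31} \approx 6595.3$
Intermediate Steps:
$u{\left(x \right)} = x \left(4 + x\right)$
$V{\left(X,q \right)} = - \frac{8}{X} + X \left(4 + X\right)$ ($V{\left(X,q \right)} = X \left(4 + X\right) - \frac{8}{X} = - \frac{8}{X} + X \left(4 + X\right)$)
$\left(s{\left(-87 \right)} + 5845\right) + V{\left(-31,4 \left(-4\right) 6 \right)} = \left(-87 + 5845\right) + \frac{-8 + \left(-31\right)^{2} \left(4 - 31\right)}{-31} = 5758 - \frac{-8 + 961 \left(-27\right)}{31} = 5758 - \frac{-8 - 25947}{31} = 5758 - - \frac{25955}{31} = 5758 + \frac{25955}{31} = \frac{204453}{31}$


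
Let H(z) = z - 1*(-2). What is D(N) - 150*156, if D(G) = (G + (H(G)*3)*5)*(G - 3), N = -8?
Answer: -22322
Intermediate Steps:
H(z) = 2 + z (H(z) = z + 2 = 2 + z)
D(G) = (-3 + G)*(30 + 16*G) (D(G) = (G + ((2 + G)*3)*5)*(G - 3) = (G + (6 + 3*G)*5)*(-3 + G) = (G + (30 + 15*G))*(-3 + G) = (30 + 16*G)*(-3 + G) = (-3 + G)*(30 + 16*G))
D(N) - 150*156 = (-90 - 18*(-8) + 16*(-8)²) - 150*156 = (-90 + 144 + 16*64) - 23400 = (-90 + 144 + 1024) - 23400 = 1078 - 23400 = -22322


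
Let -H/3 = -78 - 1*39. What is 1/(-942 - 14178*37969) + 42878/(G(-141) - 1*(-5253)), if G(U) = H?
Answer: 2051323824853/268100627760 ≈ 7.6513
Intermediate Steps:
H = 351 (H = -3*(-78 - 1*39) = -3*(-78 - 39) = -3*(-117) = 351)
G(U) = 351
1/(-942 - 14178*37969) + 42878/(G(-141) - 1*(-5253)) = 1/(-942 - 14178*37969) + 42878/(351 - 1*(-5253)) = (1/37969)/(-15120) + 42878/(351 + 5253) = -1/15120*1/37969 + 42878/5604 = -1/574091280 + 42878*(1/5604) = -1/574091280 + 21439/2802 = 2051323824853/268100627760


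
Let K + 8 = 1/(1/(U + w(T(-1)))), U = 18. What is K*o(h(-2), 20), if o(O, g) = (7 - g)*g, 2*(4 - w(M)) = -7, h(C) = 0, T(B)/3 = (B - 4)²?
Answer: -4550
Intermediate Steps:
T(B) = 3*(-4 + B)² (T(B) = 3*(B - 4)² = 3*(-4 + B)²)
w(M) = 15/2 (w(M) = 4 - ½*(-7) = 4 + 7/2 = 15/2)
o(O, g) = g*(7 - g)
K = 35/2 (K = -8 + 1/(1/(18 + 15/2)) = -8 + 1/(1/(51/2)) = -8 + 1/(2/51) = -8 + 51/2 = 35/2 ≈ 17.500)
K*o(h(-2), 20) = 35*(20*(7 - 1*20))/2 = 35*(20*(7 - 20))/2 = 35*(20*(-13))/2 = (35/2)*(-260) = -4550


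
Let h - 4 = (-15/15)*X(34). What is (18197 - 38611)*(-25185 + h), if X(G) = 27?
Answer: 514596112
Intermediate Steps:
h = -23 (h = 4 - 15/15*27 = 4 - 15*1/15*27 = 4 - 1*27 = 4 - 27 = -23)
(18197 - 38611)*(-25185 + h) = (18197 - 38611)*(-25185 - 23) = -20414*(-25208) = 514596112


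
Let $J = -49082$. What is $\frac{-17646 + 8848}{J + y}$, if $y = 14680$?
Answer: $\frac{4399}{17201} \approx 0.25574$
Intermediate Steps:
$\frac{-17646 + 8848}{J + y} = \frac{-17646 + 8848}{-49082 + 14680} = - \frac{8798}{-34402} = \left(-8798\right) \left(- \frac{1}{34402}\right) = \frac{4399}{17201}$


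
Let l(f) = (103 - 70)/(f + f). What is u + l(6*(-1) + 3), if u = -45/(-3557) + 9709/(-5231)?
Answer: -273272373/37213334 ≈ -7.3434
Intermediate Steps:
u = -34299518/18606667 (u = -45*(-1/3557) + 9709*(-1/5231) = 45/3557 - 9709/5231 = -34299518/18606667 ≈ -1.8434)
l(f) = 33/(2*f) (l(f) = 33/((2*f)) = 33*(1/(2*f)) = 33/(2*f))
u + l(6*(-1) + 3) = -34299518/18606667 + 33/(2*(6*(-1) + 3)) = -34299518/18606667 + 33/(2*(-6 + 3)) = -34299518/18606667 + (33/2)/(-3) = -34299518/18606667 + (33/2)*(-⅓) = -34299518/18606667 - 11/2 = -273272373/37213334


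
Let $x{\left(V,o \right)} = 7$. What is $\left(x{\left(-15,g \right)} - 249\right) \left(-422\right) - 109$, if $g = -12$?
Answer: $102015$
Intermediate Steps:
$\left(x{\left(-15,g \right)} - 249\right) \left(-422\right) - 109 = \left(7 - 249\right) \left(-422\right) - 109 = \left(-242\right) \left(-422\right) - 109 = 102124 - 109 = 102015$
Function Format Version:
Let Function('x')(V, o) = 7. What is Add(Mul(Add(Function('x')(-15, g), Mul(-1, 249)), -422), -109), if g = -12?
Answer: 102015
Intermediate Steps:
Add(Mul(Add(Function('x')(-15, g), Mul(-1, 249)), -422), -109) = Add(Mul(Add(7, Mul(-1, 249)), -422), -109) = Add(Mul(Add(7, -249), -422), -109) = Add(Mul(-242, -422), -109) = Add(102124, -109) = 102015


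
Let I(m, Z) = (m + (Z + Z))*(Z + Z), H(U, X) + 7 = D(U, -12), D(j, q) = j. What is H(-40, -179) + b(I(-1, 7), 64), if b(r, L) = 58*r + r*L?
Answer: 22157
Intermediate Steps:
H(U, X) = -7 + U
I(m, Z) = 2*Z*(m + 2*Z) (I(m, Z) = (m + 2*Z)*(2*Z) = 2*Z*(m + 2*Z))
b(r, L) = 58*r + L*r
H(-40, -179) + b(I(-1, 7), 64) = (-7 - 40) + (2*7*(-1 + 2*7))*(58 + 64) = -47 + (2*7*(-1 + 14))*122 = -47 + (2*7*13)*122 = -47 + 182*122 = -47 + 22204 = 22157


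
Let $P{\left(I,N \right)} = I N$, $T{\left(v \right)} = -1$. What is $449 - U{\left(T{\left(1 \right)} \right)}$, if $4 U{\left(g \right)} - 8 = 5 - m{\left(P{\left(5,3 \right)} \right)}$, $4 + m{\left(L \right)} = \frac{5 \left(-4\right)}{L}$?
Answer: $\frac{5333}{12} \approx 444.42$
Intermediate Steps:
$m{\left(L \right)} = -4 - \frac{20}{L}$ ($m{\left(L \right)} = -4 + \frac{5 \left(-4\right)}{L} = -4 - \frac{20}{L}$)
$U{\left(g \right)} = \frac{55}{12}$ ($U{\left(g \right)} = 2 + \frac{5 - \left(-4 - \frac{20}{5 \cdot 3}\right)}{4} = 2 + \frac{5 - \left(-4 - \frac{20}{15}\right)}{4} = 2 + \frac{5 - \left(-4 - \frac{4}{3}\right)}{4} = 2 + \frac{5 - - \frac{16}{3}}{4} = 2 + \frac{5 + \frac{16}{3}}{4} = 2 + \frac{1}{4} \cdot \frac{31}{3} = 2 + \frac{31}{12} = \frac{55}{12}$)
$449 - U{\left(T{\left(1 \right)} \right)} = 449 - \frac{55}{12} = \frac{5333}{12}$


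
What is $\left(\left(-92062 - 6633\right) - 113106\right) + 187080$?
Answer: $-24721$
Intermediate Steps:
$\left(\left(-92062 - 6633\right) - 113106\right) + 187080 = \left(-98695 - 113106\right) + 187080 = -211801 + 187080 = -24721$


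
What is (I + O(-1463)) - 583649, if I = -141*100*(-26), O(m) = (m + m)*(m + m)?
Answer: 8344427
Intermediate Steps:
O(m) = 4*m**2 (O(m) = (2*m)*(2*m) = 4*m**2)
I = 366600 (I = -14100*(-26) = 366600)
(I + O(-1463)) - 583649 = (366600 + 4*(-1463)**2) - 583649 = (366600 + 4*2140369) - 583649 = (366600 + 8561476) - 583649 = 8928076 - 583649 = 8344427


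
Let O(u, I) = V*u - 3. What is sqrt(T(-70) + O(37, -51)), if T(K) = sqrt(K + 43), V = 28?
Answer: sqrt(1033 + 3*I*sqrt(3)) ≈ 32.14 + 0.08083*I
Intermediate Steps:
O(u, I) = -3 + 28*u (O(u, I) = 28*u - 3 = -3 + 28*u)
T(K) = sqrt(43 + K)
sqrt(T(-70) + O(37, -51)) = sqrt(sqrt(43 - 70) + (-3 + 28*37)) = sqrt(sqrt(-27) + (-3 + 1036)) = sqrt(3*I*sqrt(3) + 1033) = sqrt(1033 + 3*I*sqrt(3))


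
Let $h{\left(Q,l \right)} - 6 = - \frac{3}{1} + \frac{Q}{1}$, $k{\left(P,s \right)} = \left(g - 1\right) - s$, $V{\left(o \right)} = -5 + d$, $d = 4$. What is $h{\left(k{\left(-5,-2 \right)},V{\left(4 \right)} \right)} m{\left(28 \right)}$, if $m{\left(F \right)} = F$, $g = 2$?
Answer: $168$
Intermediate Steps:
$V{\left(o \right)} = -1$ ($V{\left(o \right)} = -5 + 4 = -1$)
$k{\left(P,s \right)} = 1 - s$ ($k{\left(P,s \right)} = \left(2 - 1\right) - s = 1 - s$)
$h{\left(Q,l \right)} = 3 + Q$ ($h{\left(Q,l \right)} = 6 + \left(- \frac{3}{1} + \frac{Q}{1}\right) = 6 + \left(\left(-3\right) 1 + Q 1\right) = 6 + \left(-3 + Q\right) = 3 + Q$)
$h{\left(k{\left(-5,-2 \right)},V{\left(4 \right)} \right)} m{\left(28 \right)} = \left(3 + \left(1 - -2\right)\right) 28 = \left(3 + \left(1 + 2\right)\right) 28 = \left(3 + 3\right) 28 = 6 \cdot 28 = 168$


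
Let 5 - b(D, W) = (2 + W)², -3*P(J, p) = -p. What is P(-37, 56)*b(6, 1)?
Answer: -224/3 ≈ -74.667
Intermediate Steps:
P(J, p) = p/3 (P(J, p) = -(-1)*p/3 = p/3)
b(D, W) = 5 - (2 + W)²
P(-37, 56)*b(6, 1) = ((⅓)*56)*(5 - (2 + 1)²) = 56*(5 - 1*3²)/3 = 56*(5 - 1*9)/3 = 56*(5 - 9)/3 = (56/3)*(-4) = -224/3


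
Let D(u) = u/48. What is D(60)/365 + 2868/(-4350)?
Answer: -138851/211700 ≈ -0.65589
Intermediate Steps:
D(u) = u/48 (D(u) = u*(1/48) = u/48)
D(60)/365 + 2868/(-4350) = ((1/48)*60)/365 + 2868/(-4350) = (5/4)*(1/365) + 2868*(-1/4350) = 1/292 - 478/725 = -138851/211700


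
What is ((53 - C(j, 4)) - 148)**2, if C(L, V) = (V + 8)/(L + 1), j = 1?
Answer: 10201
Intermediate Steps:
C(L, V) = (8 + V)/(1 + L)
((53 - C(j, 4)) - 148)**2 = ((53 - (8 + 4)/(1 + 1)) - 148)**2 = ((53 - 12/2) - 148)**2 = ((53 - 1*6) - 148)**2 = ((53 - 6) - 148)**2 = (47 - 148)**2 = (-101)**2 = 10201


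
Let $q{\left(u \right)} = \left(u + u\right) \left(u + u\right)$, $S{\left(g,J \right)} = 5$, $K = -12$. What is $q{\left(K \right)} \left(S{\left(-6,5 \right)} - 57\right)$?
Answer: $-29952$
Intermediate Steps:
$q{\left(u \right)} = 4 u^{2}$ ($q{\left(u \right)} = 2 u 2 u = 4 u^{2}$)
$q{\left(K \right)} \left(S{\left(-6,5 \right)} - 57\right) = 4 \left(-12\right)^{2} \left(5 - 57\right) = 4 \cdot 144 \left(-52\right) = 576 \left(-52\right) = -29952$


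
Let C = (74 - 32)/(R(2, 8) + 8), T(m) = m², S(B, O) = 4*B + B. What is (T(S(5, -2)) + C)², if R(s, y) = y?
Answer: 25210441/64 ≈ 3.9391e+5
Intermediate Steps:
S(B, O) = 5*B
C = 21/8 (C = (74 - 32)/(8 + 8) = 42/16 = 42*(1/16) = 21/8 ≈ 2.6250)
(T(S(5, -2)) + C)² = ((5*5)² + 21/8)² = (25² + 21/8)² = (625 + 21/8)² = (5021/8)² = 25210441/64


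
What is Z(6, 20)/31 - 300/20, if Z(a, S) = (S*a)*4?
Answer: 15/31 ≈ 0.48387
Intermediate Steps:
Z(a, S) = 4*S*a
Z(6, 20)/31 - 300/20 = (4*20*6)/31 - 300/20 = 480*(1/31) - 300*1/20 = 480/31 - 15 = 15/31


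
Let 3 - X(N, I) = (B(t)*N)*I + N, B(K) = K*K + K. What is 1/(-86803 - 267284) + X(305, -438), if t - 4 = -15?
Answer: 5203166122025/354087 ≈ 1.4695e+7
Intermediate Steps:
t = -11 (t = 4 - 15 = -11)
B(K) = K + K² (B(K) = K² + K = K + K²)
X(N, I) = 3 - N - 110*I*N (X(N, I) = 3 - (((-11*(1 - 11))*N)*I + N) = 3 - (((-11*(-10))*N)*I + N) = 3 - ((110*N)*I + N) = 3 - (110*I*N + N) = 3 - (N + 110*I*N) = 3 + (-N - 110*I*N) = 3 - N - 110*I*N)
1/(-86803 - 267284) + X(305, -438) = 1/(-86803 - 267284) + (3 - 1*305 - 110*(-438)*305) = 1/(-354087) + (3 - 305 + 14694900) = -1/354087 + 14694598 = 5203166122025/354087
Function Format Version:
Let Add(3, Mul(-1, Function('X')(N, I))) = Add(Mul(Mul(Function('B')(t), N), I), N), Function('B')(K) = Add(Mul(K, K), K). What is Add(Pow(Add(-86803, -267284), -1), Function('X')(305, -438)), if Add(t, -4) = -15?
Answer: Rational(5203166122025, 354087) ≈ 1.4695e+7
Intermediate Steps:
t = -11 (t = Add(4, -15) = -11)
Function('B')(K) = Add(K, Pow(K, 2)) (Function('B')(K) = Add(Pow(K, 2), K) = Add(K, Pow(K, 2)))
Function('X')(N, I) = Add(3, Mul(-1, N), Mul(-110, I, N)) (Function('X')(N, I) = Add(3, Mul(-1, Add(Mul(Mul(Mul(-11, Add(1, -11)), N), I), N))) = Add(3, Mul(-1, Add(Mul(Mul(Mul(-11, -10), N), I), N))) = Add(3, Mul(-1, Add(Mul(Mul(110, N), I), N))) = Add(3, Mul(-1, Add(Mul(110, I, N), N))) = Add(3, Mul(-1, Add(N, Mul(110, I, N)))) = Add(3, Add(Mul(-1, N), Mul(-110, I, N))) = Add(3, Mul(-1, N), Mul(-110, I, N)))
Add(Pow(Add(-86803, -267284), -1), Function('X')(305, -438)) = Add(Pow(Add(-86803, -267284), -1), Add(3, Mul(-1, 305), Mul(-110, -438, 305))) = Add(Pow(-354087, -1), Add(3, -305, 14694900)) = Add(Rational(-1, 354087), 14694598) = Rational(5203166122025, 354087)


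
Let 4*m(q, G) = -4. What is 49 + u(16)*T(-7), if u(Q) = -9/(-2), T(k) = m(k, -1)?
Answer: 89/2 ≈ 44.500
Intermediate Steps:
m(q, G) = -1 (m(q, G) = (¼)*(-4) = -1)
T(k) = -1
u(Q) = 9/2 (u(Q) = -9*(-½) = 9/2)
49 + u(16)*T(-7) = 49 + (9/2)*(-1) = 49 - 9/2 = 89/2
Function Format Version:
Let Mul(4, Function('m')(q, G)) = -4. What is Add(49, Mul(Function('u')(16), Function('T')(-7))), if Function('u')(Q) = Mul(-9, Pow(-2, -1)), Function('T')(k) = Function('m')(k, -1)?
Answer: Rational(89, 2) ≈ 44.500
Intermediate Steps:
Function('m')(q, G) = -1 (Function('m')(q, G) = Mul(Rational(1, 4), -4) = -1)
Function('T')(k) = -1
Function('u')(Q) = Rational(9, 2) (Function('u')(Q) = Mul(-9, Rational(-1, 2)) = Rational(9, 2))
Add(49, Mul(Function('u')(16), Function('T')(-7))) = Add(49, Mul(Rational(9, 2), -1)) = Add(49, Rational(-9, 2)) = Rational(89, 2)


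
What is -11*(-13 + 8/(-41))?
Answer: 5951/41 ≈ 145.15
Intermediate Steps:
-11*(-13 + 8/(-41)) = -11*(-13 + 8*(-1/41)) = -11*(-13 - 8/41) = -11*(-541/41) = 5951/41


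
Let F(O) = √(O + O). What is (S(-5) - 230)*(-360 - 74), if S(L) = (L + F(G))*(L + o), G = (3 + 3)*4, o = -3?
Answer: 82460 + 13888*√3 ≈ 1.0651e+5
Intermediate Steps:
G = 24 (G = 6*4 = 24)
F(O) = √2*√O (F(O) = √(2*O) = √2*√O)
S(L) = (-3 + L)*(L + 4*√3) (S(L) = (L + √2*√24)*(L - 3) = (L + √2*(2*√6))*(-3 + L) = (L + 4*√3)*(-3 + L) = (-3 + L)*(L + 4*√3))
(S(-5) - 230)*(-360 - 74) = (((-5)² - 12*√3 - 3*(-5) + 4*(-5)*√3) - 230)*(-360 - 74) = ((25 - 12*√3 + 15 - 20*√3) - 230)*(-434) = ((40 - 32*√3) - 230)*(-434) = (-190 - 32*√3)*(-434) = 82460 + 13888*√3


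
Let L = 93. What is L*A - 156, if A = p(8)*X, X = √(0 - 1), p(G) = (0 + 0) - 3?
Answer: -156 - 279*I ≈ -156.0 - 279.0*I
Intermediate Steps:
p(G) = -3 (p(G) = 0 - 3 = -3)
X = I (X = √(-1) = I ≈ 1.0*I)
A = -3*I ≈ -3.0*I
L*A - 156 = 93*(-3*I) - 156 = -279*I - 156 = -156 - 279*I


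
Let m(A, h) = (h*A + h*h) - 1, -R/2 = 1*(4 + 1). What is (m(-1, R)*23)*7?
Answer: 17549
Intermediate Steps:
R = -10 (R = -2*(4 + 1) = -2*5 = -10)
m(A, h) = -1 + h² + A*h (m(A, h) = (A*h + h²) - 1 = (h² + A*h) - 1 = -1 + h² + A*h)
(m(-1, R)*23)*7 = ((-1 + (-10)² - 1*(-10))*23)*7 = ((-1 + 100 + 10)*23)*7 = (109*23)*7 = 2507*7 = 17549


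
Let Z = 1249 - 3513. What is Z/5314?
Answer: -1132/2657 ≈ -0.42604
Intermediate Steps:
Z = -2264
Z/5314 = -2264/5314 = -2264*1/5314 = -1132/2657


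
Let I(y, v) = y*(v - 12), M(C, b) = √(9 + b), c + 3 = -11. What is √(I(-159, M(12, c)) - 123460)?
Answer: √(-121552 - 159*I*√5) ≈ 0.5099 - 348.64*I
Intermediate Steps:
c = -14 (c = -3 - 11 = -14)
I(y, v) = y*(-12 + v)
√(I(-159, M(12, c)) - 123460) = √(-159*(-12 + √(9 - 14)) - 123460) = √(-159*(-12 + √(-5)) - 123460) = √(-159*(-12 + I*√5) - 123460) = √((1908 - 159*I*√5) - 123460) = √(-121552 - 159*I*√5)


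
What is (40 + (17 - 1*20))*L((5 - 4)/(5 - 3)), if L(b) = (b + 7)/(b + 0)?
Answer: 555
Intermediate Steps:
L(b) = (7 + b)/b
(40 + (17 - 1*20))*L((5 - 4)/(5 - 3)) = (40 + (17 - 1*20))*((7 + (5 - 4)/(5 - 3))/(((5 - 4)/(5 - 3)))) = (40 + (17 - 20))*((7 + 1/2)/((1/2))) = (40 - 3)*((7 + 1*(½))/((1*(½)))) = 37*((7 + ½)/(½)) = 37*(2*(15/2)) = 37*15 = 555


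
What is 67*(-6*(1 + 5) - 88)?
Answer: -8308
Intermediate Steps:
67*(-6*(1 + 5) - 88) = 67*(-6*6 - 88) = 67*(-36 - 88) = 67*(-124) = -8308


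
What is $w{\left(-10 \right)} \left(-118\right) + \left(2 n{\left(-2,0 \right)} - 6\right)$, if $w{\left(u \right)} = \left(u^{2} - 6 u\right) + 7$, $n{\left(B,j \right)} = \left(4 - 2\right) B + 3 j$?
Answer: $-19720$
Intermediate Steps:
$n{\left(B,j \right)} = 2 B + 3 j$
$w{\left(u \right)} = 7 + u^{2} - 6 u$
$w{\left(-10 \right)} \left(-118\right) + \left(2 n{\left(-2,0 \right)} - 6\right) = \left(7 + \left(-10\right)^{2} - -60\right) \left(-118\right) + \left(2 \left(2 \left(-2\right) + 3 \cdot 0\right) - 6\right) = \left(7 + 100 + 60\right) \left(-118\right) + \left(2 \left(-4 + 0\right) - 6\right) = 167 \left(-118\right) + \left(2 \left(-4\right) - 6\right) = -19706 - 14 = -19720$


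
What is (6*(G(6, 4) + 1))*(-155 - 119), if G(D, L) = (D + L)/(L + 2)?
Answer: -4384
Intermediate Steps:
G(D, L) = (D + L)/(2 + L)
(6*(G(6, 4) + 1))*(-155 - 119) = (6*((6 + 4)/(2 + 4) + 1))*(-155 - 119) = (6*(10/6 + 1))*(-274) = (6*((⅙)*10 + 1))*(-274) = (6*(5/3 + 1))*(-274) = (6*(8/3))*(-274) = 16*(-274) = -4384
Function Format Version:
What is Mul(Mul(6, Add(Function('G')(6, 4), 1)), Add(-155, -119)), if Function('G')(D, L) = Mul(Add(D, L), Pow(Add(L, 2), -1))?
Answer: -4384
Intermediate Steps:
Function('G')(D, L) = Mul(Pow(Add(2, L), -1), Add(D, L)) (Function('G')(D, L) = Mul(Add(D, L), Pow(Add(2, L), -1)) = Mul(Pow(Add(2, L), -1), Add(D, L)))
Mul(Mul(6, Add(Function('G')(6, 4), 1)), Add(-155, -119)) = Mul(Mul(6, Add(Mul(Pow(Add(2, 4), -1), Add(6, 4)), 1)), Add(-155, -119)) = Mul(Mul(6, Add(Mul(Pow(6, -1), 10), 1)), -274) = Mul(Mul(6, Add(Mul(Rational(1, 6), 10), 1)), -274) = Mul(Mul(6, Add(Rational(5, 3), 1)), -274) = Mul(Mul(6, Rational(8, 3)), -274) = Mul(16, -274) = -4384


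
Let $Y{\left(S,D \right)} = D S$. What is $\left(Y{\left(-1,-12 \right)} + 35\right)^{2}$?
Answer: $2209$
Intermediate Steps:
$\left(Y{\left(-1,-12 \right)} + 35\right)^{2} = \left(\left(-12\right) \left(-1\right) + 35\right)^{2} = \left(12 + 35\right)^{2} = 47^{2} = 2209$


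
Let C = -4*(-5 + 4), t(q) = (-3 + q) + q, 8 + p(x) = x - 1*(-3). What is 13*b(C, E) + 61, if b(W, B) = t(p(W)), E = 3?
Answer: -4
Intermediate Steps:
p(x) = -5 + x (p(x) = -8 + (x - 1*(-3)) = -8 + (x + 3) = -8 + (3 + x) = -5 + x)
t(q) = -3 + 2*q
C = 4 (C = -4*(-1) = 4)
b(W, B) = -13 + 2*W (b(W, B) = -3 + 2*(-5 + W) = -3 + (-10 + 2*W) = -13 + 2*W)
13*b(C, E) + 61 = 13*(-13 + 2*4) + 61 = 13*(-13 + 8) + 61 = 13*(-5) + 61 = -65 + 61 = -4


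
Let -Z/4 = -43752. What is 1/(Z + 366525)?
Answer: 1/541533 ≈ 1.8466e-6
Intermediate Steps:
Z = 175008 (Z = -4*(-43752) = 175008)
1/(Z + 366525) = 1/(175008 + 366525) = 1/541533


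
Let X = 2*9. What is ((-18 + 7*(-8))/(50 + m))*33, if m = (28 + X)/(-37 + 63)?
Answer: -31746/673 ≈ -47.171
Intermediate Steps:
X = 18
m = 23/13 (m = (28 + 18)/(-37 + 63) = 46/26 = 46*(1/26) = 23/13 ≈ 1.7692)
((-18 + 7*(-8))/(50 + m))*33 = ((-18 + 7*(-8))/(50 + 23/13))*33 = ((-18 - 56)/(673/13))*33 = -74*13/673*33 = -962/673*33 = -31746/673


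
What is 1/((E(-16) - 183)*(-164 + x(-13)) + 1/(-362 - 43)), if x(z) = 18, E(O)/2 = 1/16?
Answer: 1620/43253591 ≈ 3.7454e-5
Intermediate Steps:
E(O) = ⅛ (E(O) = 2/16 = 2*(1/16) = ⅛)
1/((E(-16) - 183)*(-164 + x(-13)) + 1/(-362 - 43)) = 1/((⅛ - 183)*(-164 + 18) + 1/(-362 - 43)) = 1/(-1463/8*(-146) + 1/(-405)) = 1/(106799/4 - 1/405) = 1/(43253591/1620) = 1620/43253591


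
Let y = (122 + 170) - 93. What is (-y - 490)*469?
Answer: -323141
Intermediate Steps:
y = 199 (y = 292 - 93 = 199)
(-y - 490)*469 = (-1*199 - 490)*469 = (-199 - 490)*469 = -689*469 = -323141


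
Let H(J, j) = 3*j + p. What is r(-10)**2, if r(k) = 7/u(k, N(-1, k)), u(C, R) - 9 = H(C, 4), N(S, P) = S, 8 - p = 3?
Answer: 49/676 ≈ 0.072485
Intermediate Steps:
p = 5 (p = 8 - 1*3 = 8 - 3 = 5)
H(J, j) = 5 + 3*j (H(J, j) = 3*j + 5 = 5 + 3*j)
u(C, R) = 26 (u(C, R) = 9 + (5 + 3*4) = 9 + (5 + 12) = 9 + 17 = 26)
r(k) = 7/26
r(-10)**2 = (7/26)**2 = 49/676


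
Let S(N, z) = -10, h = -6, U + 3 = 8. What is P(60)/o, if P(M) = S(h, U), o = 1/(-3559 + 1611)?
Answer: 19480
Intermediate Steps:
U = 5 (U = -3 + 8 = 5)
o = -1/1948 (o = 1/(-1948) = -1/1948 ≈ -0.00051335)
P(M) = -10
P(60)/o = -10/(-1/1948) = -10*(-1948) = 19480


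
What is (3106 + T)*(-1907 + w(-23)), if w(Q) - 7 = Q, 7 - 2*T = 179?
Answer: -5807460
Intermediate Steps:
T = -86 (T = 7/2 - ½*179 = 7/2 - 179/2 = -86)
w(Q) = 7 + Q
(3106 + T)*(-1907 + w(-23)) = (3106 - 86)*(-1907 + (7 - 23)) = 3020*(-1907 - 16) = 3020*(-1923) = -5807460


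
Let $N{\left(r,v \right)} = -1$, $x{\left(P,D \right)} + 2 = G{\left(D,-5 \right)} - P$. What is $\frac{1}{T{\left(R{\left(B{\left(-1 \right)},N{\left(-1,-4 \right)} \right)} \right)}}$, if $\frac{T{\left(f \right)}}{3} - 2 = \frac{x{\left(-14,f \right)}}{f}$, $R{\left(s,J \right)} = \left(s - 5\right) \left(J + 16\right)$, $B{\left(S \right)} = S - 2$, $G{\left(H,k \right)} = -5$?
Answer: $\frac{40}{233} \approx 0.17167$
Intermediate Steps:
$B{\left(S \right)} = -2 + S$ ($B{\left(S \right)} = S - 2 = -2 + S$)
$x{\left(P,D \right)} = -7 - P$ ($x{\left(P,D \right)} = -2 - \left(5 + P\right) = -7 - P$)
$R{\left(s,J \right)} = \left(-5 + s\right) \left(16 + J\right)$
$T{\left(f \right)} = 6 + \frac{21}{f}$ ($T{\left(f \right)} = 6 + 3 \frac{-7 - -14}{f} = 6 + 3 \frac{-7 + 14}{f} = 6 + 3 \frac{7}{f} = 6 + \frac{21}{f}$)
$\frac{1}{T{\left(R{\left(B{\left(-1 \right)},N{\left(-1,-4 \right)} \right)} \right)}} = \frac{1}{6 + \frac{21}{-80 - -5 + 16 \left(-2 - 1\right) - \left(-2 - 1\right)}} = \frac{1}{6 + \frac{21}{-80 + 5 + 16 \left(-3\right) - -3}} = \frac{1}{6 + \frac{21}{-80 + 5 - 48 + 3}} = \frac{1}{6 + \frac{21}{-120}} = \frac{1}{6 + 21 \left(- \frac{1}{120}\right)} = \frac{1}{6 - \frac{7}{40}} = \frac{1}{\frac{233}{40}} = \frac{40}{233}$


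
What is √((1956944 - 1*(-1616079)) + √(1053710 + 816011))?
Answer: √(3573023 + √1869721) ≈ 1890.6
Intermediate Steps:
√((1956944 - 1*(-1616079)) + √(1053710 + 816011)) = √((1956944 + 1616079) + √1869721) = √(3573023 + √1869721)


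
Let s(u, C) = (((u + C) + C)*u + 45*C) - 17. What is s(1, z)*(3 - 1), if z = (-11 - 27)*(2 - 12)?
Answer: 35688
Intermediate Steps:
z = 380 (z = -38*(-10) = 380)
s(u, C) = -17 + 45*C + u*(u + 2*C) (s(u, C) = (((C + u) + C)*u + 45*C) - 17 = ((u + 2*C)*u + 45*C) - 17 = (u*(u + 2*C) + 45*C) - 17 = (45*C + u*(u + 2*C)) - 17 = -17 + 45*C + u*(u + 2*C))
s(1, z)*(3 - 1) = (-17 + 1² + 45*380 + 2*380*1)*(3 - 1) = (-17 + 1 + 17100 + 760)*2 = 17844*2 = 35688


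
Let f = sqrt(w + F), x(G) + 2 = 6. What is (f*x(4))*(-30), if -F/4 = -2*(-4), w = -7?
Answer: -120*I*sqrt(39) ≈ -749.4*I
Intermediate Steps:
x(G) = 4 (x(G) = -2 + 6 = 4)
F = -32 (F = -(-8)*(-4) = -4*8 = -32)
f = I*sqrt(39) (f = sqrt(-7 - 32) = sqrt(-39) = I*sqrt(39) ≈ 6.245*I)
(f*x(4))*(-30) = ((I*sqrt(39))*4)*(-30) = (4*I*sqrt(39))*(-30) = -120*I*sqrt(39)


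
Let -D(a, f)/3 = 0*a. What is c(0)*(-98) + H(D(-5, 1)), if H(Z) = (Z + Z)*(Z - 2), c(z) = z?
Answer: 0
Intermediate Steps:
D(a, f) = 0 (D(a, f) = -0*a = -3*0 = 0)
H(Z) = 2*Z*(-2 + Z) (H(Z) = (2*Z)*(-2 + Z) = 2*Z*(-2 + Z))
c(0)*(-98) + H(D(-5, 1)) = 0*(-98) + 2*0*(-2 + 0) = 0 + 2*0*(-2) = 0 + 0 = 0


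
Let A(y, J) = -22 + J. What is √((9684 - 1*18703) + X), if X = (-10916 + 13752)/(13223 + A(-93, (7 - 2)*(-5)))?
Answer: I*√10873082982/1098 ≈ 94.967*I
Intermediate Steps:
X = 709/3294 (X = (-10916 + 13752)/(13223 + (-22 + (7 - 2)*(-5))) = 2836/(13223 + (-22 + 5*(-5))) = 2836/(13223 + (-22 - 25)) = 2836/(13223 - 47) = 2836/13176 = 2836*(1/13176) = 709/3294 ≈ 0.21524)
√((9684 - 1*18703) + X) = √((9684 - 1*18703) + 709/3294) = √((9684 - 18703) + 709/3294) = √(-9019 + 709/3294) = √(-29707877/3294) = I*√10873082982/1098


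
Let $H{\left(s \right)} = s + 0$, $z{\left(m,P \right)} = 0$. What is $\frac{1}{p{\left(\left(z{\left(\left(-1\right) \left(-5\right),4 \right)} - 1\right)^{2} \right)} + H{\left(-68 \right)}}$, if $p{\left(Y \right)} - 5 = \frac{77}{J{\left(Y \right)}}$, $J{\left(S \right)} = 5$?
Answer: $- \frac{5}{238} \approx -0.021008$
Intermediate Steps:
$H{\left(s \right)} = s$
$p{\left(Y \right)} = \frac{102}{5}$ ($p{\left(Y \right)} = 5 + \frac{77}{5} = \frac{102}{5}$)
$\frac{1}{p{\left(\left(z{\left(\left(-1\right) \left(-5\right),4 \right)} - 1\right)^{2} \right)} + H{\left(-68 \right)}} = \frac{1}{\frac{102}{5} - 68} = \frac{1}{- \frac{238}{5}} = - \frac{5}{238}$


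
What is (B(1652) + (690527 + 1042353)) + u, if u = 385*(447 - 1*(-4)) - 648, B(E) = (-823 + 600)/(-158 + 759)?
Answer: 1145425844/601 ≈ 1.9059e+6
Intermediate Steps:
B(E) = -223/601
u = 172987 (u = 385*(447 + 4) - 648 = 385*451 - 648 = 173635 - 648 = 172987)
(B(1652) + (690527 + 1042353)) + u = (-223/601 + (690527 + 1042353)) + 172987 = (-223/601 + 1732880) + 172987 = 1041460657/601 + 172987 = 1145425844/601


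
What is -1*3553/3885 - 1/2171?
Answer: -7717448/8434335 ≈ -0.91500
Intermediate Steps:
-1*3553/3885 - 1/2171 = -3553*1/3885 - 1*1/2171 = -3553/3885 - 1/2171 = -7717448/8434335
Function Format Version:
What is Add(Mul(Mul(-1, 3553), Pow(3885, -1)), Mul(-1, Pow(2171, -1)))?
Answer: Rational(-7717448, 8434335) ≈ -0.91500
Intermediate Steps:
Add(Mul(Mul(-1, 3553), Pow(3885, -1)), Mul(-1, Pow(2171, -1))) = Add(Mul(-3553, Rational(1, 3885)), Mul(-1, Rational(1, 2171))) = Add(Rational(-3553, 3885), Rational(-1, 2171)) = Rational(-7717448, 8434335)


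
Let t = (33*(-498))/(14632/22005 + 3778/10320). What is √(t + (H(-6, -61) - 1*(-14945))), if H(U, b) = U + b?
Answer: I*√64655962768090082/7804571 ≈ 32.58*I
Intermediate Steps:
t = -124400778480/7804571 (t = -16434/(14632*(1/22005) + 3778*(1/10320)) = -16434/(14632/22005 + 1889/5160) = -16434/7804571/7569720 = -16434*7569720/7804571 = -124400778480/7804571 ≈ -15939.)
√(t + (H(-6, -61) - 1*(-14945))) = √(-124400778480/7804571 + ((-6 - 61) - 1*(-14945))) = √(-124400778480/7804571 + (-67 + 14945)) = √(-124400778480/7804571 + 14878) = √(-8284371142/7804571) = I*√64655962768090082/7804571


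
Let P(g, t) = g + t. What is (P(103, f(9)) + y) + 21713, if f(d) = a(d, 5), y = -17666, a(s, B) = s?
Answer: 4159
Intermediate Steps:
f(d) = d
(P(103, f(9)) + y) + 21713 = ((103 + 9) - 17666) + 21713 = (112 - 17666) + 21713 = -17554 + 21713 = 4159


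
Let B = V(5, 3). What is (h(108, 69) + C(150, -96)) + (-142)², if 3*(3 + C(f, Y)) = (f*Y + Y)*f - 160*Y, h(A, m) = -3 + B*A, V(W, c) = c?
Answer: -699198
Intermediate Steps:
B = 3
h(A, m) = -3 + 3*A
C(f, Y) = -3 - 160*Y/3 + f*(Y + Y*f)/3 (C(f, Y) = -3 + ((f*Y + Y)*f - 160*Y)/3 = -3 + ((Y*f + Y)*f - 160*Y)/3 = -3 + ((Y + Y*f)*f - 160*Y)/3 = -3 + (f*(Y + Y*f) - 160*Y)/3 = -3 + (-160*Y + f*(Y + Y*f))/3 = -3 + (-160*Y/3 + f*(Y + Y*f)/3) = -3 - 160*Y/3 + f*(Y + Y*f)/3)
(h(108, 69) + C(150, -96)) + (-142)² = ((-3 + 3*108) + (-3 - 160/3*(-96) + (⅓)*(-96)*150 + (⅓)*(-96)*150²)) + (-142)² = ((-3 + 324) + (-3 + 5120 - 4800 + (⅓)*(-96)*22500)) + 20164 = (321 + (-3 + 5120 - 4800 - 720000)) + 20164 = (321 - 719683) + 20164 = -719362 + 20164 = -699198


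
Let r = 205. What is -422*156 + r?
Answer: -65627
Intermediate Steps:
-422*156 + r = -422*156 + 205 = -65832 + 205 = -65627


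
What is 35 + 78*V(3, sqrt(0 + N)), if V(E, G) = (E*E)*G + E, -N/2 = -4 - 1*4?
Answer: 3077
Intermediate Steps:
N = 16 (N = -2*(-4 - 1*4) = -2*(-4 - 4) = -2*(-8) = 16)
V(E, G) = E + G*E**2 (V(E, G) = E**2*G + E = G*E**2 + E = E + G*E**2)
35 + 78*V(3, sqrt(0 + N)) = 35 + 78*(3*(1 + 3*sqrt(0 + 16))) = 35 + 78*(3*(1 + 3*sqrt(16))) = 35 + 78*(3*(1 + 3*4)) = 35 + 78*(3*(1 + 12)) = 35 + 78*(3*13) = 35 + 78*39 = 35 + 3042 = 3077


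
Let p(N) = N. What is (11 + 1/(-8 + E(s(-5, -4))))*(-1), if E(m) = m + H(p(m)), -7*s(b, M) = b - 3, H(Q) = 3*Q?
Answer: -257/24 ≈ -10.708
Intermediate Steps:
s(b, M) = 3/7 - b/7 (s(b, M) = -(b - 3)/7 = -(-3 + b)/7 = 3/7 - b/7)
E(m) = 4*m (E(m) = m + 3*m = 4*m)
(11 + 1/(-8 + E(s(-5, -4))))*(-1) = (11 + 1/(-8 + 4*(3/7 - ⅐*(-5))))*(-1) = (11 + 1/(-8 + 4*(3/7 + 5/7)))*(-1) = (11 + 1/(-8 + 4*(8/7)))*(-1) = (11 + 1/(-8 + 32/7))*(-1) = (11 + 1/(-24/7))*(-1) = (11 - 7/24)*(-1) = (257/24)*(-1) = -257/24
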